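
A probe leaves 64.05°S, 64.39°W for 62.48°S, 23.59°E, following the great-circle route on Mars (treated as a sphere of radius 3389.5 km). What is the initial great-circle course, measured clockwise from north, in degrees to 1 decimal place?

Δλ = 87.980° = 1.5355 rad.
y = sin Δλ · cos φ₂ = (0.9994)(0.4621) = 0.4618
x = cos φ₁ sin φ₂ − sin φ₁ cos φ₂ cos Δλ = (0.4376)(-0.8868) − (-0.8992)(0.4621)(0.0352) = -0.3734
θ = atan2(y, x) = 128.96°, so the bearing is 129.0°.

129.0°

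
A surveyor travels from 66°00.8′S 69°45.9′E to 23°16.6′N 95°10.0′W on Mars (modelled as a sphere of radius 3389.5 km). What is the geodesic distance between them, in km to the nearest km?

8057 km

With latitudes φ₁ = -66.013°, φ₂ = 23.277° and longitude difference Δλ = -164.932°:
cos c = sin φ₁ sin φ₂ + cos φ₁ cos φ₂ cos Δλ = (-0.9136)(0.3952) + (0.4065)(0.9186)(-0.9656) = -0.72164,
so c = arccos(-0.72164) = 2.37697 rad.
Distance = R·c = 3389.5 × 2.3770 ≈ 8057 km.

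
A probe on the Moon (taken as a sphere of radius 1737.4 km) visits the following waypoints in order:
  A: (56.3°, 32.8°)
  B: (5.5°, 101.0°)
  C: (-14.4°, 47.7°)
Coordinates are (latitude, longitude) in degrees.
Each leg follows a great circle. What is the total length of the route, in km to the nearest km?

Leg A→B: central angle 1.2820 rad, distance 2227.3 km.
Leg B→C: central angle 0.9856 rad, distance 1712.4 km.
Total: 2227.3 + 1712.4 ≈ 3940 km.

3940 km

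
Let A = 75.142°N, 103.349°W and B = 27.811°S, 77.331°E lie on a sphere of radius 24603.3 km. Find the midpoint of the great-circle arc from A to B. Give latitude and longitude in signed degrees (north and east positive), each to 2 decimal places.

38.52°, 77.61°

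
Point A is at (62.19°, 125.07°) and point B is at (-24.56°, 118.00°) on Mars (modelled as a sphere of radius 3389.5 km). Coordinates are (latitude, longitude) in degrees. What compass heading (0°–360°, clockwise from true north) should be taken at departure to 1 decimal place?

With φ₁ = 1.0854, φ₂ = -0.4287, Δλ = -0.1234 rad, the forward-azimuth formula gives
θ = atan2( sin Δλ cos φ₂ , cos φ₁ sin φ₂ − sin φ₁ cos φ₂ cos Δλ ) = atan2(-0.1119, -0.9923) = -173.56°.
Adding 360° brings this into [0°, 360°): 186.4°.

186.4°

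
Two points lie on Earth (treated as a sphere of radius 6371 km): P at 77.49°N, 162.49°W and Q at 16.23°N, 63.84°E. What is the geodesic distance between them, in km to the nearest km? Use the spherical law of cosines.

9182 km

With latitudes φ₁ = 77.490°, φ₂ = 16.230° and longitude difference Δλ = -133.670°:
cos c = sin φ₁ sin φ₂ + cos φ₁ cos φ₂ cos Δλ = (0.9763)(0.2795) + (0.2166)(0.9601)(-0.6905) = 0.12925,
so c = arccos(0.12925) = 1.44118 rad.
Distance = R·c = 6371 × 1.4412 ≈ 9182 km.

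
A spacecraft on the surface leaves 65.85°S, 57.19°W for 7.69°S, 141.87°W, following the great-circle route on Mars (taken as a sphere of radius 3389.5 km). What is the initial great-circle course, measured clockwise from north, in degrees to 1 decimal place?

With φ₁ = -1.1493, φ₂ = -0.1342, Δλ = -1.4779 rad, the forward-azimuth formula gives
θ = atan2( sin Δλ cos φ₂ , cos φ₁ sin φ₂ − sin φ₁ cos φ₂ cos Δλ ) = atan2(-0.9867, 0.0291) = -88.31°.
Adding 360° brings this into [0°, 360°): 271.7°.

271.7°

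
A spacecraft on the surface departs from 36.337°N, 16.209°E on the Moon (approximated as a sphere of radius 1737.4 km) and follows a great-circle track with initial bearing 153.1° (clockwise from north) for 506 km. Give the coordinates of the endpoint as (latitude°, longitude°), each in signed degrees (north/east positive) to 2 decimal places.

21.18°, 24.22°

Angular distance δ = d/R = 506/1737.4 = 0.29124 rad; initial bearing θ = 2.6721 rad.
sin φ₂ = sin φ₁ cos δ + cos φ₁ sin δ cos θ = (0.5925)(0.9579) + (0.8055)(0.2871)(-0.8918) = 0.3613, so φ₂ = 21.18°.
Δλ = atan2(sin θ sin δ cos φ₁, cos δ − sin φ₁ sin φ₂) = atan2(0.1047, 0.7438) = 8.009°.
λ₂ = 16.209° + 8.009° = 24.22°.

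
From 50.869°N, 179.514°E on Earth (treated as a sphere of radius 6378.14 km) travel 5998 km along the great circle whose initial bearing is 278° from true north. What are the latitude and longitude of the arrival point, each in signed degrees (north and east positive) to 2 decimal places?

31.88°, 109.11°

Angular distance δ = d/R = 5998/6378.14 = 0.94040 rad; initial bearing θ = 4.8520 rad.
sin φ₂ = sin φ₁ cos δ + cos φ₁ sin δ cos θ = (0.7757)(0.5895) + (0.6311)(0.8078)(0.1392) = 0.5282, so φ₂ = 31.88°.
Δλ = atan2(sin θ sin δ cos φ₁, cos δ − sin φ₁ sin φ₂) = atan2(-0.5048, 0.1797) = -70.403°.
λ₂ = 179.514° − 70.403° = 109.11°.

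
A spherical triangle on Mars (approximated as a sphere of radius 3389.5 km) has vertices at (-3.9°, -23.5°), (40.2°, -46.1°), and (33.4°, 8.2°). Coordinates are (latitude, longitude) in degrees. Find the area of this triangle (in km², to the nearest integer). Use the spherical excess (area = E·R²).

Side lengths (central angles): a = 0.7563, b = 0.8350, c = 0.8505 rad; semiperimeter s = 1.2209.
By l'Huilier's theorem, tan(E/4) = √[tan(s/2) tan((s−a)/2) tan((s−b)/2) tan((s−c)/2)], giving spherical excess E = 0.3107 rad.
Area = E·R² = 0.3107 × (3389.5)² ≈ 3569314 km².

3569314 km²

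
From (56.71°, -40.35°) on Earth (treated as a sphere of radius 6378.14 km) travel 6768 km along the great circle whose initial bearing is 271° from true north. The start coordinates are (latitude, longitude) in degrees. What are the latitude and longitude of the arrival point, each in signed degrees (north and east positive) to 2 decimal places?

Angular distance δ = d/R = 6768/6378.14 = 1.06112 rad; initial bearing θ = 4.7298 rad.
sin φ₂ = sin φ₁ cos δ + cos φ₁ sin δ cos θ = (0.8359)(0.4879) + (0.5489)(0.8729)(0.0175) = 0.4162, so φ₂ = 24.59°.
Δλ = atan2(sin θ sin δ cos φ₁, cos δ − sin φ₁ sin φ₂) = atan2(-0.4790, 0.1400) = -73.710°.
λ₂ = -40.350° − 73.710° = -114.06°.

24.59°, -114.06°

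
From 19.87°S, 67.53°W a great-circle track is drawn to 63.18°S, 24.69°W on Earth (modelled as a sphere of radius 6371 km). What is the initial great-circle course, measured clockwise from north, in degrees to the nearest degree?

157°

With φ₁ = -0.3468, φ₂ = -1.1027, Δλ = 0.7477 rad, the forward-azimuth formula gives
θ = atan2( sin Δλ cos φ₂ , cos φ₁ sin φ₂ − sin φ₁ cos φ₂ cos Δλ ) = atan2(0.3068, -0.7269) = 157.12°.
So the initial bearing is 157°.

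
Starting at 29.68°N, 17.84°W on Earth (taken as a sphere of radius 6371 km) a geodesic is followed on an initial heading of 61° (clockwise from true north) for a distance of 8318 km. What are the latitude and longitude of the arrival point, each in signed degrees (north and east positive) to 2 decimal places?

32.43°, 72.43°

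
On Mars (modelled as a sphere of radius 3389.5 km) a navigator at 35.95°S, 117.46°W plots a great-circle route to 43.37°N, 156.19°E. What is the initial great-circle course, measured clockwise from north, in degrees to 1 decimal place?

308.8°

Δλ = -86.350° = -1.5071 rad.
y = sin Δλ · cos φ₂ = (-0.9980)(0.7269) = -0.7255
x = cos φ₁ sin φ₂ − sin φ₁ cos φ₂ cos Δλ = (0.8095)(0.6867) − (-0.5871)(0.7269)(0.0637) = 0.5831
θ = atan2(y, x) = -51.21°; adding 360° gives 308.8°.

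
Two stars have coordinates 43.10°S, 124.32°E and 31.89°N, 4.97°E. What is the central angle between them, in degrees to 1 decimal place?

131.7°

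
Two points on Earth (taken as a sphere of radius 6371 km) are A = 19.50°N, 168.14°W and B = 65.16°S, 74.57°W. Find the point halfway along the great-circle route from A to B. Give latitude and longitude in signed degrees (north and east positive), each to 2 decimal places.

Central angle δ = 1.9045 rad. Interpolating on the sphere with fraction f = 0.5:
P = [sin((1−f)δ)·A + sin(fδ)·B] / sin δ = 0.8623·A + 0.8623·B in Cartesian coordinates,
giving P = (-0.6991, -0.5162, -0.4947), i.e. latitude -29.65°, longitude -143.56°.

-29.65°, -143.56°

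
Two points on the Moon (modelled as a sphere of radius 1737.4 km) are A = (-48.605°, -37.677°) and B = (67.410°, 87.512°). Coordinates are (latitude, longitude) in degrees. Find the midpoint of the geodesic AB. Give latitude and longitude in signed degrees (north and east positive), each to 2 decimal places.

17.76°, -2.16°

The central angle between A and B is δ = 2.5662 rad.
With f = 0.5, the slerp weights are sin((1−f)δ)/sin δ = 1.7622 and sin(fδ)/sin δ = 1.7622.
Weighted sum of the unit vectors: (1.7622)·(0.5234,-0.4042,-0.7502) + (1.7622)·(0.0167,0.3838,0.9233) = (0.9517, -0.0359, 0.3051).
Converting back: φ = atan2(z, √(x²+y²)) = 17.76°, λ = atan2(y, x) = -2.16°.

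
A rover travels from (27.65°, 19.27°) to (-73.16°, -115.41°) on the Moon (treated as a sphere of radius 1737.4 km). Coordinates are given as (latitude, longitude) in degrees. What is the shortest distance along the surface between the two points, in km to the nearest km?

With latitudes φ₁ = 27.650°, φ₂ = -73.160° and longitude difference Δλ = -134.680°:
cos c = sin φ₁ sin φ₂ + cos φ₁ cos φ₂ cos Δλ = (0.4641)(-0.9571) + (0.8858)(0.2897)(-0.7031) = -0.62461,
so c = arccos(-0.62461) = 2.24543 rad.
Distance = R·c = 1737.4 × 2.2454 ≈ 3901 km.

3901 km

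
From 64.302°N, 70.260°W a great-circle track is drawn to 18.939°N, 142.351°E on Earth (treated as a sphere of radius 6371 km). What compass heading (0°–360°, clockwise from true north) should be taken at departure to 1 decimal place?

329.3°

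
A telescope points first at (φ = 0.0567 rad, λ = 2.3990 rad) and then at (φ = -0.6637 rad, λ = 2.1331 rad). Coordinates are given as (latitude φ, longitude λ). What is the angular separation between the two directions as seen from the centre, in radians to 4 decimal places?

Let φ₁ = 0.0567 rad, φ₂ = -0.6637 rad, and Δλ = -0.2659 rad.
Haversine: a = sin²(Δφ/2) + cos φ₁ cos φ₂ sin²(Δλ/2) = 0.1242 + (0.9984)(0.7877)(0.0176) = 0.13805.
Central angle c = 2·arcsin(√a) = 0.76135 rad.
So the angular separation is 0.7614 rad.

0.7614 rad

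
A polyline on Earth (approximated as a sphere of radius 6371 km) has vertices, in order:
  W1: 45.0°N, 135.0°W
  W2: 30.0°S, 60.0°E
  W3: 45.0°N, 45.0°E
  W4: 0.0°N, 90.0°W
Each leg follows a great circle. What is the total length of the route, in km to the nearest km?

Leg W1→W2: central angle 2.8086 rad, distance 17893.4 km.
Leg W2→W3: central angle 1.3305 rad, distance 8476.9 km.
Leg W3→W4: central angle 2.0944 rad, distance 13343.4 km.
Total: 17893.4 + 8476.9 + 13343.4 ≈ 39714 km.

39714 km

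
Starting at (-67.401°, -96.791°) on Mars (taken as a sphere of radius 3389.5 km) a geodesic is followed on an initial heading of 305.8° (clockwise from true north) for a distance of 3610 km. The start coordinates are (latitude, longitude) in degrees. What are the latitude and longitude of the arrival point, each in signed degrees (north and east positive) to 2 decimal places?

Angular distance δ = d/R = 3610/3389.5 = 1.06505 rad; initial bearing θ = 5.3372 rad.
sin φ₂ = sin φ₁ cos δ + cos φ₁ sin δ cos θ = (-0.9232)(0.4845) + (0.3843)(0.8748)(0.5850) = -0.2506, so φ₂ = -14.51°.
Δλ = atan2(sin θ sin δ cos φ₁, cos δ − sin φ₁ sin φ₂) = atan2(-0.2727, 0.2531) = -47.132°.
λ₂ = -96.791° − 47.132° = -143.92°.

-14.51°, -143.92°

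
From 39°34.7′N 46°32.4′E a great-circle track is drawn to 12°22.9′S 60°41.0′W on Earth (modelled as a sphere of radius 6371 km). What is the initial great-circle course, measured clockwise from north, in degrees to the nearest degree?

271°

With φ₁ = 0.6908, φ₂ = -0.2161, Δλ = -1.8714 rad, the forward-azimuth formula gives
θ = atan2( sin Δλ cos φ₂ , cos φ₁ sin φ₂ − sin φ₁ cos φ₂ cos Δλ ) = atan2(-0.9329, 0.0190) = -88.83°.
Adding 360° brings this into [0°, 360°): 271°.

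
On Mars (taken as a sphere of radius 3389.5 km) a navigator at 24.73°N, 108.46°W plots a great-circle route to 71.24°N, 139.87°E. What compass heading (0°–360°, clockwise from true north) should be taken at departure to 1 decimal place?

341.8°

With φ₁ = 0.4316, φ₂ = 1.2434, Δλ = -1.9490 rad, the forward-azimuth formula gives
θ = atan2( sin Δλ cos φ₂ , cos φ₁ sin φ₂ − sin φ₁ cos φ₂ cos Δλ ) = atan2(-0.2989, 0.9097) = -18.19°.
Adding 360° brings this into [0°, 360°): 341.8°.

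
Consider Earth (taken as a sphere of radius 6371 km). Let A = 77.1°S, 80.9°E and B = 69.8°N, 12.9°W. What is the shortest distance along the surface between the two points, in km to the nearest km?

17448 km

Let φ₁ = -1.3456 rad, φ₂ = 1.2182 rad, and Δλ = -1.6371 rad.
cos c = sin φ₁ sin φ₂ + cos φ₁ cos φ₂ cos Δλ = (-0.9748)(0.9385) + (0.2233)(0.3453)(-0.0663) = -0.91992,
so c = arccos(-0.91992) = 2.73866 rad.
Distance = R·c = 6371 × 2.7387 ≈ 17448 km.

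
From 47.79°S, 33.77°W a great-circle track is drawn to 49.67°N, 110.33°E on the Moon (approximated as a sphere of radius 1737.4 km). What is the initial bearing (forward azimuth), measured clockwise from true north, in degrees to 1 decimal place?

With φ₁ = -0.8341, φ₂ = 0.8669, Δλ = 2.5150 rad, the forward-azimuth formula gives
θ = atan2( sin Δλ cos φ₂ , cos φ₁ sin φ₂ − sin φ₁ cos φ₂ cos Δλ ) = atan2(0.3795, 0.1239) = 71.92°.
So the initial bearing is 71.9°.

71.9°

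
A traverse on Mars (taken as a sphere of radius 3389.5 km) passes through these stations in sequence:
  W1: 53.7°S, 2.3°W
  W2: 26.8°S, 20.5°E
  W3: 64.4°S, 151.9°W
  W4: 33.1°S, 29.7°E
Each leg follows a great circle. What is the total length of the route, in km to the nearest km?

11999 km

Leg W1→W2: central angle 0.5538 rad, distance 1877.3 km.
Leg W2→W3: central angle 1.5465 rad, distance 5241.7 km.
Leg W3→W4: central angle 1.4398 rad, distance 4880.0 km.
Total: 1877.3 + 5241.7 + 4880.0 ≈ 11999 km.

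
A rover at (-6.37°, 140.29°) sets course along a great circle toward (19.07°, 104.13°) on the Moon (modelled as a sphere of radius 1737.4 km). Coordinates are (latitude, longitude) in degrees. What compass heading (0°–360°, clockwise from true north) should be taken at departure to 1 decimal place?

306.3°

With φ₁ = -0.1112, φ₂ = 0.3328, Δλ = -0.6311 rad, the forward-azimuth formula gives
θ = atan2( sin Δλ cos φ₂ , cos φ₁ sin φ₂ − sin φ₁ cos φ₂ cos Δλ ) = atan2(-0.5577, 0.4094) = -53.72°.
Adding 360° brings this into [0°, 360°): 306.3°.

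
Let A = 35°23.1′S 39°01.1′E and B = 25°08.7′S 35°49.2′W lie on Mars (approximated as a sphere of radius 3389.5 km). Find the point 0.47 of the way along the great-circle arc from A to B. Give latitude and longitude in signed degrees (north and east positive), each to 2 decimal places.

-36.61°, 1.66°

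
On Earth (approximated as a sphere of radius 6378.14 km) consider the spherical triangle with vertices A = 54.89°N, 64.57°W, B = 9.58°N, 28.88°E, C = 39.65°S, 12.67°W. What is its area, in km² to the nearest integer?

45853356 km²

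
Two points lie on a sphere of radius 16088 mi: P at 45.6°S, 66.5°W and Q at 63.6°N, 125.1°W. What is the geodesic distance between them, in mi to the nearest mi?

33287 mi

Let φ₁ = -0.7959 rad, φ₂ = 1.1100 rad, and Δλ = -1.0228 rad.
cos c = sin φ₁ sin φ₂ + cos φ₁ cos φ₂ cos Δλ = (-0.7145)(0.8957) + (0.6997)(0.4446)(0.5210) = -0.47788,
so c = arccos(-0.47788) = 2.06903 rad.
Distance = R·c = 16088 × 2.0690 ≈ 33287 mi.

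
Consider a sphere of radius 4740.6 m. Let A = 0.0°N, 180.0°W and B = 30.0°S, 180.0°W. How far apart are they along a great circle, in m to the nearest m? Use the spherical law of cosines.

2482 m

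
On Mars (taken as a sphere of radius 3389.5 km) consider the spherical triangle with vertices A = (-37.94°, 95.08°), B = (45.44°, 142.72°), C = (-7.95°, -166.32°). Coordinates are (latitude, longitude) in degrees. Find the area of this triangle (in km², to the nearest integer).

Side lengths (central angles): a = 1.2248, b = 1.6026, c = 1.6361 rad; semiperimeter s = 2.2317.
By l'Huilier's theorem, tan(E/4) = √[tan(s/2) tan((s−a)/2) tan((s−b)/2) tan((s−c)/2)], giving spherical excess E = 1.2943 rad.
Area = E·R² = 1.2943 × (3389.5)² ≈ 14869331 km².

14869331 km²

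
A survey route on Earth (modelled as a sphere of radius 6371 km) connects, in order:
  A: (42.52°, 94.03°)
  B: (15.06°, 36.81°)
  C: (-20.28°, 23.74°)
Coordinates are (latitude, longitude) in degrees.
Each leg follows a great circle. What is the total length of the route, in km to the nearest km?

Leg A→B: central angle 0.9753 rad, distance 6213.4 km.
Leg B→C: central angle 0.6563 rad, distance 4181.1 km.
Total: 6213.4 + 4181.1 ≈ 10395 km.

10395 km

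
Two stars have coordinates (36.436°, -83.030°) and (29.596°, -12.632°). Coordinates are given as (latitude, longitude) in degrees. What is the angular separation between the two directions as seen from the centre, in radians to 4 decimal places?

1.0145 rad

Let φ₁ = 0.6359 rad, φ₂ = 0.5165 rad, and Δλ = 1.2287 rad.
cos c = sin φ₁ sin φ₂ + cos φ₁ cos φ₂ cos Δλ = (0.5939)(0.4939) + (0.8045)(0.8695)(0.3355) = 0.52802,
so c = arccos(0.52802) = 1.01453 rad.
So the angular separation is 1.0145 rad.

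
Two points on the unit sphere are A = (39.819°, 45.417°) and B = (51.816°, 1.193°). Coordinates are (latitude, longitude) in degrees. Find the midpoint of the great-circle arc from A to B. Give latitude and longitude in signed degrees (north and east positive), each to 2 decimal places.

47.97°, 25.82°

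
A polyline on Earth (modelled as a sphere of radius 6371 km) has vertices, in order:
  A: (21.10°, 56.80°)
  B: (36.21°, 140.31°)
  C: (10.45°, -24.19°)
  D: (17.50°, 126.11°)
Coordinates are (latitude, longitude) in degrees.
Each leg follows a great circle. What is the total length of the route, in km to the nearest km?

38169 km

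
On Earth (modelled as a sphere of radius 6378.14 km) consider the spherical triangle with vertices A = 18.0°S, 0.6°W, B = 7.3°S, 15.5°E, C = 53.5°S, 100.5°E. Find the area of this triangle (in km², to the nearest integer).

11600909 km²

Side lengths (central angles): a = 1.4166, b = 1.4308, c = 0.3313 rad; semiperimeter s = 1.5894.
By l'Huilier's theorem, tan(E/4) = √[tan(s/2) tan((s−a)/2) tan((s−b)/2) tan((s−c)/2)], giving spherical excess E = 0.2852 rad.
Area = E·R² = 0.2852 × (6378.14)² ≈ 11600909 km².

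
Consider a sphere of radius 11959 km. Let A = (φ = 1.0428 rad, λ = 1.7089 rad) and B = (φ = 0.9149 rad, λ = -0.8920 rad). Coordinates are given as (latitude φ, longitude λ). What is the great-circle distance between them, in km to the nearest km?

Let φ₁ = 1.0428 rad, φ₂ = 0.9149 rad, and Δλ = -2.6009 rad.
cos c = sin φ₁ sin φ₂ + cos φ₁ cos φ₂ cos Δλ = (0.8638)(0.7925) + (0.5038)(0.6099)(-0.8574) = 0.42115,
so c = arccos(0.42115) = 1.13608 rad.
Distance = R·c = 11959 × 1.1361 ≈ 13586 km.

13586 km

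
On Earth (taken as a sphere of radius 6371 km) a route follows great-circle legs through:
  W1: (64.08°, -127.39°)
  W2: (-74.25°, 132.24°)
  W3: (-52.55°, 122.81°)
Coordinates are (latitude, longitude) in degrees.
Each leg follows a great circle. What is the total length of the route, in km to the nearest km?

19408 km

Leg W1→W2: central angle 2.6616 rad, distance 16957.0 km.
Leg W2→W3: central angle 0.3847 rad, distance 2451.1 km.
Total: 16957.0 + 2451.1 ≈ 19408 km.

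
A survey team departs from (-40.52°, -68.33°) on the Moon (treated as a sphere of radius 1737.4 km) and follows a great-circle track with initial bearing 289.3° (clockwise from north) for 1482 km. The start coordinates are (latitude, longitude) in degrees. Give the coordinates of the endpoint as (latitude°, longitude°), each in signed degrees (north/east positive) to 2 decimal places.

Angular distance δ = d/R = 1482/1737.4 = 0.85300 rad; initial bearing θ = 5.0492 rad.
sin φ₂ = sin φ₁ cos δ + cos φ₁ sin δ cos θ = (-0.6497)(0.6577) + (0.7602)(0.7533)(0.3305) = -0.2381, so φ₂ = -13.77°.
Δλ = atan2(sin θ sin δ cos φ₁, cos δ − sin φ₁ sin φ₂) = atan2(-0.5404, 0.5030) = -47.052°.
λ₂ = -68.330° − 47.052° = -115.38°.

-13.77°, -115.38°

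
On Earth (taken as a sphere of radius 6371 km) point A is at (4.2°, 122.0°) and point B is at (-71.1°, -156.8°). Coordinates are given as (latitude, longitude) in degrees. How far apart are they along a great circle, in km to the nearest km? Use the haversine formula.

10134 km

Let φ₁ = 0.0733 rad, φ₂ = -1.2409 rad, and Δλ = 1.4172 rad.
Haversine: a = sin²(Δφ/2) + cos φ₁ cos φ₂ sin²(Δλ/2) = 0.3731 + (0.9973)(0.3239)(0.4235) = 0.50993.
Central angle c = 2·arcsin(√a) = 1.59067 rad.
Distance = R·c = 6371 × 1.5907 ≈ 10134 km.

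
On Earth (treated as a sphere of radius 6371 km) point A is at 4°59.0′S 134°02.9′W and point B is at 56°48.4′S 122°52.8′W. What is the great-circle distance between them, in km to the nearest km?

With latitudes φ₁ = -4.983°, φ₂ = -56.807° and longitude difference Δλ = 11.168°:
Haversine: a = sin²(Δφ/2) + cos φ₁ cos φ₂ sin²(Δλ/2) = 0.1910 + (0.9962)(0.5475)(0.0095) = 0.19612.
Central angle c = 2·arcsin(√a) = 0.91756 rad.
Distance = R·c = 6371 × 0.9176 ≈ 5846 km.

5846 km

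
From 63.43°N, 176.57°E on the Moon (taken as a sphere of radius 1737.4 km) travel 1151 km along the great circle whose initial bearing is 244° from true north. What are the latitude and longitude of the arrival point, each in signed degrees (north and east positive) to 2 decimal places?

Angular distance δ = d/R = 1151/1737.4 = 0.66248 rad; initial bearing θ = 4.2586 rad.
sin φ₂ = sin φ₁ cos δ + cos φ₁ sin δ cos θ = (0.8944)(0.7885) + (0.4473)(0.6151)(-0.4384) = 0.5846, so φ₂ = 35.77°.
Δλ = atan2(sin θ sin δ cos φ₁, cos δ − sin φ₁ sin φ₂) = atan2(-0.2473, 0.2656) = -42.952°.
λ₂ = 176.570° − 42.952° = 133.62°.

35.77°, 133.62°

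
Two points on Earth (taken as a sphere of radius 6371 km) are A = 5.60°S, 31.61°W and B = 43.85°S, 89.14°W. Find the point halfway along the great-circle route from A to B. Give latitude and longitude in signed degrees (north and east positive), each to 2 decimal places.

The central angle between A and B is δ = 1.1008 rad.
With f = 0.5, the slerp weights are sin((1−f)δ)/sin δ = 0.5866 and sin(fδ)/sin δ = 0.5866.
Weighted sum of the unit vectors: (0.5866)·(0.8476,-0.5216,-0.0976) + (0.5866)·(0.0108,-0.7211,-0.6928) = (0.5036, -0.7290, -0.4636).
Converting back: φ = atan2(z, √(x²+y²)) = -27.62°, λ = atan2(y, x) = -55.37°.

-27.62°, -55.37°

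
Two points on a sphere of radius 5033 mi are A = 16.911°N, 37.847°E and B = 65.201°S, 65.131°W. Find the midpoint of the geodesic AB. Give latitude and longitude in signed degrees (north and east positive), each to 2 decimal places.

-32.87°, 12.49°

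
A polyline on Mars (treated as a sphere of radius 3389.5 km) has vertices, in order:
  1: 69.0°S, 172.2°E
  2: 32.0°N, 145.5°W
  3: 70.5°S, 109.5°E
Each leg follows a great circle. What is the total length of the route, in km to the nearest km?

13642 km

Leg 1→2: central angle 1.8441 rad, distance 6250.7 km.
Leg 2→3: central angle 2.1807 rad, distance 7391.5 km.
Total: 6250.7 + 7391.5 ≈ 13642 km.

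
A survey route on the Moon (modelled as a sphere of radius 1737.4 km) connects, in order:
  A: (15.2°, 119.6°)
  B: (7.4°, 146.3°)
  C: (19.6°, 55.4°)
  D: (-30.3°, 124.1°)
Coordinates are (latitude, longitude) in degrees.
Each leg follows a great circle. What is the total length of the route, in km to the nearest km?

Leg A→B: central angle 0.4763 rad, distance 827.5 km.
Leg B→C: central angle 1.5423 rad, distance 2679.5 km.
Leg C→D: central angle 1.4442 rad, distance 2509.2 km.
Total: 827.5 + 2679.5 + 2509.2 ≈ 6016 km.

6016 km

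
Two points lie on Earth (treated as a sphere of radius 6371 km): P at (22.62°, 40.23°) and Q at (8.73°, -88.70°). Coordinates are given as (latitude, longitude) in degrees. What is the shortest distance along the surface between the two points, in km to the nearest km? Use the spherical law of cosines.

Let φ₁ = 0.3948 rad, φ₂ = 0.1524 rad, and Δλ = -2.2503 rad.
cos c = sin φ₁ sin φ₂ + cos φ₁ cos φ₂ cos Δλ = (0.3846)(0.1518) + (0.9231)(0.9884)(-0.6284) = -0.51494,
so c = arccos(-0.51494) = 2.11173 rad.
Distance = R·c = 6371 × 2.1117 ≈ 13454 km.

13454 km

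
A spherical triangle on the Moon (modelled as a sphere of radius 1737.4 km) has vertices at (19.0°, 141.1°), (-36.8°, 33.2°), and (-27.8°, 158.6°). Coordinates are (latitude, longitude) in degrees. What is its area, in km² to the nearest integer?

3352950 km²

Side lengths (central angles): a = 1.7021, b = 0.8687, c = 2.0128 rad; semiperimeter s = 2.2918.
By l'Huilier's theorem, tan(E/4) = √[tan(s/2) tan((s−a)/2) tan((s−b)/2) tan((s−c)/2)], giving spherical excess E = 1.1108 rad.
Area = E·R² = 1.1108 × (1737.4)² ≈ 3352950 km².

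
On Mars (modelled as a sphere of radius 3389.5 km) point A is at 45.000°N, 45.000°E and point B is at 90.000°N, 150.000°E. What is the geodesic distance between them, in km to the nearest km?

With latitudes φ₁ = 45.000°, φ₂ = 90.000° and longitude difference Δλ = 105.000°:
Haversine: a = sin²(Δφ/2) + cos φ₁ cos φ₂ sin²(Δλ/2) = 0.1464 + (0.7071)(0.0000)(0.6294) = 0.14645.
Central angle c = 2·arcsin(√a) = 0.78540 rad.
Distance = R·c = 3389.5 × 0.7854 ≈ 2662 km.

2662 km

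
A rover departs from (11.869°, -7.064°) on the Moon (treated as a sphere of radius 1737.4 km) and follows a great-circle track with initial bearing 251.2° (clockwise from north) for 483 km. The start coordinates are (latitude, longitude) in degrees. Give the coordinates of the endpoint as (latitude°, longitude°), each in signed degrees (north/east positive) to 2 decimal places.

6.39°, -22.22°

Angular distance δ = d/R = 483/1737.4 = 0.27800 rad; initial bearing θ = 4.3843 rad.
sin φ₂ = sin φ₁ cos δ + cos φ₁ sin δ cos θ = (0.2057)(0.9616) + (0.9786)(0.2744)(-0.3223) = 0.1112, so φ₂ = 6.39°.
Δλ = atan2(sin θ sin δ cos φ₁, cos δ − sin φ₁ sin φ₂) = atan2(-0.2542, 0.9387) = -15.154°.
λ₂ = -7.064° − 15.154° = -22.22°.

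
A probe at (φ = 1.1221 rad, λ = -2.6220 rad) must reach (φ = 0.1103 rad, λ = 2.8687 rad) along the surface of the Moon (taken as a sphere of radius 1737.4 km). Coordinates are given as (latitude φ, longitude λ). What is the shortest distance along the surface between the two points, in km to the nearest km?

2011 km

In radians: φ₁ = 1.1221, φ₂ = 0.1103, Δλ = -45.406° = -0.7925 rad.
Haversine: a = sin²(Δφ/2) + cos φ₁ cos φ₂ sin²(Δλ/2) = 0.2348 + (0.4338)(0.9939)(0.1490) = 0.29906.
Central angle c = 2·arcsin(√a) = 1.15722 rad.
Distance = R·c = 1737.4 × 1.1572 ≈ 2011 km.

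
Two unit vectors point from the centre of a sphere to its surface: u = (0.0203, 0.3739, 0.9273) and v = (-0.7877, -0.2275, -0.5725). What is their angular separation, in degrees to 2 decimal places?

129.19°

u·v = -0.6319; |u| = 1.0000, |v| = 1.0000.
cos θ = (u·v)/(|u||v|) = -0.6319, so θ = 129.19°.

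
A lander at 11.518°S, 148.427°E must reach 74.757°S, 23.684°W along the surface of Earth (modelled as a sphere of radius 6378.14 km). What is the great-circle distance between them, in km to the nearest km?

10418 km

Let φ₁ = -0.2010 rad, φ₂ = -1.3048 rad, and Δλ = -3.0039 rad.
cos c = sin φ₁ sin φ₂ + cos φ₁ cos φ₂ cos Δλ = (-0.1997)(-0.9648) + (0.9799)(0.2629)(-0.9905) = -0.06253,
so c = arccos(-0.06253) = 1.63337 rad.
Distance = R·c = 6378.14 × 1.6334 ≈ 10418 km.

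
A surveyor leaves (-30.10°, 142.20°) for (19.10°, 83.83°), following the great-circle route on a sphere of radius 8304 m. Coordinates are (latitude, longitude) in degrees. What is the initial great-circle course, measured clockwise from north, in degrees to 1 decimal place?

303.5°

Δλ = -58.370° = -1.0187 rad.
y = sin Δλ · cos φ₂ = (-0.8515)(0.9449) = -0.8046
x = cos φ₁ sin φ₂ − sin φ₁ cos φ₂ cos Δλ = (0.8652)(0.3272) − (-0.5015)(0.9449)(0.5244) = 0.5316
θ = atan2(y, x) = -56.55°; adding 360° gives 303.5°.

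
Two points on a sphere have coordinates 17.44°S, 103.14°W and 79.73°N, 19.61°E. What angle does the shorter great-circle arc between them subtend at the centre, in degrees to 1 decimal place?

Let φ₁ = -0.3044 rad, φ₂ = 1.3916 rad, and Δλ = 2.1424 rad.
cos c = sin φ₁ sin φ₂ + cos φ₁ cos φ₂ cos Δλ = (-0.2997)(0.9840) + (0.9540)(0.1783)(-0.5410) = -0.38692,
so c = arccos(-0.38692) = 1.96809 rad.
So the angular separation is 112.8°.

112.8°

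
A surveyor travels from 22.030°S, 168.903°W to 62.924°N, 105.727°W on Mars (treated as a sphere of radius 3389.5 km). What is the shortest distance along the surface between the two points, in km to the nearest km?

5813 km

With latitudes φ₁ = -22.030°, φ₂ = 62.924° and longitude difference Δλ = 63.176°:
cos c = sin φ₁ sin φ₂ + cos φ₁ cos φ₂ cos Δλ = (-0.3751)(0.8904) + (0.9270)(0.4552)(0.4513) = -0.14358,
so c = arccos(-0.14358) = 1.71488 rad.
Distance = R·c = 3389.5 × 1.7149 ≈ 5813 km.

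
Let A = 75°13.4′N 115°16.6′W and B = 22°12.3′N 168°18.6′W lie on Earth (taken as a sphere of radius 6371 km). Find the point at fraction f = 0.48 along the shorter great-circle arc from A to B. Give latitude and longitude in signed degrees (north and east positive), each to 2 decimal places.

Central angle δ = 1.0386 rad. Interpolating on the sphere with fraction f = 0.48:
P = [sin((1−f)δ)·A + sin(fδ)·B] / sin δ = 0.5967·A + 0.5549·B in Cartesian coordinates,
giving P = (-0.5681, -0.2417, 0.7867), i.e. latitude 51.88°, longitude -156.95°.

51.88°, -156.95°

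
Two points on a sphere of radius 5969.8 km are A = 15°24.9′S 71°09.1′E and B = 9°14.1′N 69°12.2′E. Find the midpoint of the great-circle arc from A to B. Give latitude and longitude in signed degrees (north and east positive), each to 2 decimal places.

-3.09°, 70.17°

Central angle δ = 0.4315 rad. Interpolating on the sphere with fraction f = 0.5:
P = [sin((1−f)δ)·A + sin(fδ)·B] / sin δ = 0.5119·A + 0.5119·B in Cartesian coordinates,
giving P = (0.3388, 0.9393, -0.0539), i.e. latitude -3.09°, longitude 70.17°.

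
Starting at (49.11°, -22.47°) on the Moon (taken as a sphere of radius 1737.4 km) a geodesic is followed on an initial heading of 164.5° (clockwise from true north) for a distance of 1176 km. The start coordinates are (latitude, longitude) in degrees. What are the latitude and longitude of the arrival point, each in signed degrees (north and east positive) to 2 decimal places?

11.20°, -12.65°

Angular distance δ = d/R = 1176/1737.4 = 0.67687 rad; initial bearing θ = 2.8711 rad.
sin φ₂ = sin φ₁ cos δ + cos φ₁ sin δ cos θ = (0.7560)(0.7795) + (0.6546)(0.6264)(-0.9636) = 0.1942, so φ₂ = 11.20°.
Δλ = atan2(sin θ sin δ cos φ₁, cos δ − sin φ₁ sin φ₂) = atan2(0.1096, 0.6327) = 9.825°.
λ₂ = -22.470° + 9.825° = -12.65°.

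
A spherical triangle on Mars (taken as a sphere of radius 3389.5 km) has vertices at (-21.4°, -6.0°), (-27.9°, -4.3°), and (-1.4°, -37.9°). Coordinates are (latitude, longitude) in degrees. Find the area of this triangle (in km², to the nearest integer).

Side lengths (central angles): a = 0.7268, b = 0.6450, c = 0.1166 rad; semiperimeter s = 0.7442.
By l'Huilier's theorem, tan(E/4) = √[tan(s/2) tan((s−a)/2) tan((s−b)/2) tan((s−c)/2)], giving spherical excess E = 0.0296 rad.
Area = E·R² = 0.0296 × (3389.5)² ≈ 339837 km².

339837 km²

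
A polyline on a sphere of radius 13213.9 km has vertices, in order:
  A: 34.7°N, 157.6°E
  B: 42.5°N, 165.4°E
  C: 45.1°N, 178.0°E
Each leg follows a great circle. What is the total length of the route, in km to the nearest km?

4460 km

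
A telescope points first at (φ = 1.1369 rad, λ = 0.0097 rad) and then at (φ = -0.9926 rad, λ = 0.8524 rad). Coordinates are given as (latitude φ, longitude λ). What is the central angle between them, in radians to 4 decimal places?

In radians: φ₁ = 1.1369, φ₂ = -0.9926, Δλ = 48.283° = 0.8427 rad.
Haversine: a = sin²(Δφ/2) + cos φ₁ cos φ₂ sin²(Δλ/2) = 0.7650 + (0.4204)(0.5465)(0.1673) = 0.80348.
Central angle c = 2·arcsin(√a) = 2.22302 rad.
So the angular separation is 2.2230 rad.

2.2230 rad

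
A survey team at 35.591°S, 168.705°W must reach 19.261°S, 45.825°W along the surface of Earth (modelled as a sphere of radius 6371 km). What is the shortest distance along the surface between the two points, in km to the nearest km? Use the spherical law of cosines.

11452 km

In radians: φ₁ = -0.6212, φ₂ = -0.3362, Δλ = 122.880° = 2.1447 rad.
cos c = sin φ₁ sin φ₂ + cos φ₁ cos φ₂ cos Δλ = (-0.5820)(-0.3299) + (0.8132)(0.9440)(-0.5429) = -0.22477,
so c = arccos(-0.22477) = 1.79751 rad.
Distance = R·c = 6371 × 1.7975 ≈ 11452 km.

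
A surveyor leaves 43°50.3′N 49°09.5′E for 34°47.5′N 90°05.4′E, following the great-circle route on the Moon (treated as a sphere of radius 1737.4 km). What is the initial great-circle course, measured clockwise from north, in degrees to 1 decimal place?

Δλ = 40.932° = 0.7144 rad.
y = sin Δλ · cos φ₂ = (0.6552)(0.8212) = 0.5380
x = cos φ₁ sin φ₂ − sin φ₁ cos φ₂ cos Δλ = (0.7213)(0.5706) − (0.6926)(0.8212)(0.7555) = -0.0182
θ = atan2(y, x) = 91.93°, so the bearing is 91.9°.

91.9°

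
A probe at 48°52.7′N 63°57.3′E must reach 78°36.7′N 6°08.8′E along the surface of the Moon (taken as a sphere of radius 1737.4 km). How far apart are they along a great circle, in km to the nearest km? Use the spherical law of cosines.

1096 km

Let φ₁ = 0.8531 rad, φ₂ = 1.3720 rad, and Δλ = -1.0089 rad.
cos c = sin φ₁ sin φ₂ + cos φ₁ cos φ₂ cos Δλ = (0.7533)(0.9803) + (0.6577)(0.1975)(0.5328) = 0.80767,
so c = arccos(0.80767) = 0.63061 rad.
Distance = R·c = 1737.4 × 0.6306 ≈ 1096 km.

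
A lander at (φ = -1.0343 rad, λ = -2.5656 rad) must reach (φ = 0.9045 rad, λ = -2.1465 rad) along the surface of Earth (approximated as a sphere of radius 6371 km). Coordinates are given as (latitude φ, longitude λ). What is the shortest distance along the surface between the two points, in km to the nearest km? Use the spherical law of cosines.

12540 km

In radians: φ₁ = -1.0343, φ₂ = 0.9045, Δλ = 24.013° = 0.4191 rad.
cos c = sin φ₁ sin φ₂ + cos φ₁ cos φ₂ cos Δλ = (-0.8595)(0.7861) + (0.5111)(0.6181)(0.9135) = -0.38709,
so c = arccos(-0.38709) = 1.96827 rad.
Distance = R·c = 6371 × 1.9683 ≈ 12540 km.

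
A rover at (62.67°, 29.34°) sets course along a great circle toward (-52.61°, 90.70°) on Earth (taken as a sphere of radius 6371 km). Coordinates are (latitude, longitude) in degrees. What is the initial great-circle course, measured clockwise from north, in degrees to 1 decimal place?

139.5°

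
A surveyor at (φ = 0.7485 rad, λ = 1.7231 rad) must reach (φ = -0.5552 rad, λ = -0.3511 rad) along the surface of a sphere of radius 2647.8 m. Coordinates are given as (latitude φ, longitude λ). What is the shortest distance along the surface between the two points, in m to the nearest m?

Let φ₁ = 0.7485 rad, φ₂ = -0.5552 rad, and Δλ = -2.0742 rad.
cos c = sin φ₁ sin φ₂ + cos φ₁ cos φ₂ cos Δλ = (0.6805)(-0.5271) + (0.7327)(0.8498)(-0.4824) = -0.65910,
so c = arccos(-0.65910) = 2.29041 rad.
Distance = R·c = 2647.8 × 2.2904 ≈ 6065 m.

6065 m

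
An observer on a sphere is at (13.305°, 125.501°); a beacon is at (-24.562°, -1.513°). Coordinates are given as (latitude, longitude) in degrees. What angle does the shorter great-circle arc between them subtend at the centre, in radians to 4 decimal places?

In radians: φ₁ = 0.2322, φ₂ = -0.4287, Δλ = -127.014° = -2.2168 rad.
cos c = sin φ₁ sin φ₂ + cos φ₁ cos φ₂ cos Δλ = (0.2301)(-0.4157) + (0.9732)(0.9095)(-0.6020) = -0.62850,
so c = arccos(-0.62850) = 2.25042 rad.
So the angular separation is 2.2504 rad.

2.2504 rad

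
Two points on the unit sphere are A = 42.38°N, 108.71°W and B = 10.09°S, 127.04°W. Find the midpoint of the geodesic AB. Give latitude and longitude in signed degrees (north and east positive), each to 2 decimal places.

Central angle δ = 0.9615 rad. Interpolating on the sphere with fraction f = 0.5:
P = [sin((1−f)δ)·A + sin(fδ)·B] / sin δ = 0.5639·A + 0.5639·B in Cartesian coordinates,
giving P = (-0.4681, -0.8377, 0.2813), i.e. latitude 16.34°, longitude -119.19°.

16.34°, -119.19°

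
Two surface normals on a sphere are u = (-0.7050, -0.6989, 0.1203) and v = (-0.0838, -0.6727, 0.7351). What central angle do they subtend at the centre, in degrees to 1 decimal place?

51.9°

u·v = 0.6177; |u| = 1.0000, |v| = 1.0000.
cos θ = (u·v)/(|u||v|) = 0.6177, so θ = 51.9°.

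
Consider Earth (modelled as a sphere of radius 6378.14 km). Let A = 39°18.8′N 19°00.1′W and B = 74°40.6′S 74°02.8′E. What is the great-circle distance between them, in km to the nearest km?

In radians: φ₁ = 0.6861, φ₂ = -1.3034, Δλ = 93.048° = 1.6240 rad.
Haversine: a = sin²(Δφ/2) + cos φ₁ cos φ₂ sin²(Δλ/2) = 0.7033 + (0.7737)(0.2643)(0.5266) = 0.81096.
Central angle c = 2·arcsin(√a) = 2.24198 rad.
Distance = R·c = 6378.14 × 2.2420 ≈ 14300 km.

14300 km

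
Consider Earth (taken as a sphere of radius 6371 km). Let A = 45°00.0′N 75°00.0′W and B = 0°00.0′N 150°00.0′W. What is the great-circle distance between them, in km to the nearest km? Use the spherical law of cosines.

8835 km

Let φ₁ = 0.7854 rad, φ₂ = 0.0000 rad, and Δλ = -1.3090 rad.
cos c = sin φ₁ sin φ₂ + cos φ₁ cos φ₂ cos Δλ = (0.7071)(0.0000) + (0.7071)(1.0000)(0.2588) = 0.18301,
so c = arccos(0.18301) = 1.38675 rad.
Distance = R·c = 6371 × 1.3867 ≈ 8835 km.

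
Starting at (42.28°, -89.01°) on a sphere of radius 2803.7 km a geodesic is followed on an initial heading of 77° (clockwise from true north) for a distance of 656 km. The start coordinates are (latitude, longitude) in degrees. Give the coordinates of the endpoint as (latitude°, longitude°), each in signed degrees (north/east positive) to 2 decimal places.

Angular distance δ = d/R = 656/2803.7 = 0.23398 rad; initial bearing θ = 1.3439 rad.
sin φ₂ = sin φ₁ cos δ + cos φ₁ sin δ cos θ = (0.6728)(0.9728) + (0.7399)(0.2318)(0.2250) = 0.6930, so φ₂ = 43.87°.
Δλ = atan2(sin θ sin δ cos φ₁, cos δ − sin φ₁ sin φ₂) = atan2(0.1671, 0.5065) = 18.261°.
λ₂ = -89.010° + 18.261° = -70.75°.

43.87°, -70.75°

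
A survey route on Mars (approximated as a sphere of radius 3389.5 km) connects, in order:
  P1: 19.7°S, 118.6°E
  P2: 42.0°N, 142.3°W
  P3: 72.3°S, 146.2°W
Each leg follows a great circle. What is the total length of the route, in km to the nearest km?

Leg P1→P2: central angle 1.9137 rad, distance 6486.5 km.
Leg P2→P3: central angle 1.9955 rad, distance 6763.7 km.
Total: 6486.5 + 6763.7 ≈ 13250 km.

13250 km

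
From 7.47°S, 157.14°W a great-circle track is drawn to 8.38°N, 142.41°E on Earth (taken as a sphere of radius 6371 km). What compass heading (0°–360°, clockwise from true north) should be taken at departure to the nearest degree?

Δλ = -60.450° = -1.0551 rad.
y = sin Δλ · cos φ₂ = (-0.8699)(0.9893) = -0.8606
x = cos φ₁ sin φ₂ − sin φ₁ cos φ₂ cos Δλ = (0.9915)(0.1457) − (-0.1300)(0.9893)(0.4932) = 0.2079
θ = atan2(y, x) = -76.42°; adding 360° gives 284°.

284°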